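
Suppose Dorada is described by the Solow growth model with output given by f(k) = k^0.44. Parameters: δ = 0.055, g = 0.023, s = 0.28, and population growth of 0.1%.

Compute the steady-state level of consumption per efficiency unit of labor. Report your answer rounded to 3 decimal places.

c* ≈ 1.946

In steady state, investment equals break-even investment: s·k^α = (n + g + δ)·k.
Rearranging, k^(1−α) = s / (n + g + δ).
k^0.56 = 0.28 / (0.001 + 0.023 + 0.055) = 0.28 / 0.079 = 3.5443
k* = 3.5443^(1/0.56) ≈ 9.5787
y* = (k*)^α = 9.5787^0.44 ≈ 2.7026
c* = (1 − s)·y* = (1 − 0.28) × 2.7026 ≈ 1.9459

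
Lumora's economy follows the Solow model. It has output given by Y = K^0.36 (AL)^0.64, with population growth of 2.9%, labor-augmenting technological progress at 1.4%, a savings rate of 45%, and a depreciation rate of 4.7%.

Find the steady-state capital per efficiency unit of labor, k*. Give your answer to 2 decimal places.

k* = 12.36

In steady state, investment equals break-even investment: s·k^α = (n + g + δ)·k.
Rearranging, k^(1−α) = s / (n + g + δ).
k^0.64 = 0.45 / (0.029 + 0.014 + 0.047) = 0.45 / 0.090 = 5.0000
k* = 5.0000^(1/0.64) ≈ 12.3635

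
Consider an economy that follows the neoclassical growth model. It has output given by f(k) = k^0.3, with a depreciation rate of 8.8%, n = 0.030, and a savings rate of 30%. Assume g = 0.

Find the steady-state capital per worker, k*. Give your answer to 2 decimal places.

k* = 3.79

In steady state, investment equals break-even investment: s·k^α = (n + δ)·k.
Dividing both sides by k: k^(1−α) = s / (n + δ).
k^0.7 = 0.30 / (0.030 + 0.088) = 0.30 / 0.118 = 2.5424
k* = 2.5424^(1/0.7) ≈ 3.7924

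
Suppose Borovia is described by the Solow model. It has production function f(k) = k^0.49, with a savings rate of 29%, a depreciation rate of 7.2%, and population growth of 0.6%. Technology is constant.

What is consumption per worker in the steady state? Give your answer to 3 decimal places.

Steady state requires s·f(k) = (n + δ)·k, i.e. s·k^α = (n + δ)·k.
Rearranging, k^(1−α) = s / (n + δ).
k^0.51 = 0.29 / (0.006 + 0.072) = 0.29 / 0.078 = 3.7179
k* = 3.7179^(1/0.51) ≈ 13.1290
y* = (k*)^α = 13.1290^0.49 ≈ 3.5313
c* = (1 − s)·y* = (1 − 0.29) × 3.5313 ≈ 2.5072

c* = 2.507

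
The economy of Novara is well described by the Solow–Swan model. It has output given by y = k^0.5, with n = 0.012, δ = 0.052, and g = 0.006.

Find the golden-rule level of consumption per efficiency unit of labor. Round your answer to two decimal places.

At the golden rule, f'(k) = n + g + δ, so α·k^(α−1) = n + g + δ and k_gold = (α/(n + g + δ))^(1/(1−α)).
k_gold = (0.5/0.070)^(1/0.5) = 7.1429^2 ≈ 51.0210
c_gold = f(k_gold) − (n + g + δ)·k_gold = 7.1429 − 0.070×51.0210 ≈ 3.5714

c_gold ≈ 3.57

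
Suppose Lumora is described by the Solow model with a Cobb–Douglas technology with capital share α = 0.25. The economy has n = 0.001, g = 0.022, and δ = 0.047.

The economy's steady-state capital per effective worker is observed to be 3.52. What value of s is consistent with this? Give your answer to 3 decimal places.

Steady state requires s·f(k) = (n + g + δ)·k, i.e. s·k^α = (n + g + δ)·k.
So s / (n + g + δ) = (k*)^(1−α) = 3.52^0.75 = 2.5698.
Therefore s = 2.5698 × (n + g + δ) = 2.5698 × 0.070 = 0.1799.

s ≈ 0.180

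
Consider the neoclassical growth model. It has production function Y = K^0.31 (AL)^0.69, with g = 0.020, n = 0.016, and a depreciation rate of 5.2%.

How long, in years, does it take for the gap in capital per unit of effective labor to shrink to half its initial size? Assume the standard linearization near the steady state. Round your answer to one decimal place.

t_½ ≈ 11.4 years

Near the steady state the convergence rate is λ = (1 − α)(n + g + δ).
λ = (1 − 0.31) × 0.088 = 0.69 × 0.088 = 0.06072
Half-life = ln 2 / λ = 0.6931 / 0.06072 ≈ 11.41 years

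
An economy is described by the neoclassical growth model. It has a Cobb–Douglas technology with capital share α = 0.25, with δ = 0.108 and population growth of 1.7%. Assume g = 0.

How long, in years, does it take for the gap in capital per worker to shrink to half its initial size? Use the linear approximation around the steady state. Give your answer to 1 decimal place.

about 7.4 years

Near the steady state the convergence rate is λ = (1 − α)(n + δ).
λ = (1 − 0.25) × 0.125 = 0.75 × 0.125 = 0.09375
Half-life = ln 2 / λ = 0.6931 / 0.09375 ≈ 7.39 years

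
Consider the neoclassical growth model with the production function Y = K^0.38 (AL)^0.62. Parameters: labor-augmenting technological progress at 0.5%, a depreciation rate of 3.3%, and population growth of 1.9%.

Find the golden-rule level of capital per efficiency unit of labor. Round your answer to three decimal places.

The golden rule sets f'(k) = n + g + δ, i.e. α·k^(α−1) = n + g + δ.
So k^(1−α) = α / (n + g + δ) = 0.38 / 0.057 = 6.6667.
k_gold = 6.6667^(1/0.62) ≈ 21.3250

k_gold ≈ 21.325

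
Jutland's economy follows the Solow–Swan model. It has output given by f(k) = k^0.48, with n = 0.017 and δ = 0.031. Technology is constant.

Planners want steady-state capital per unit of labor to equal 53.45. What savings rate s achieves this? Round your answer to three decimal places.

At the steady state, Δk = 0, so s·k^α = (n + δ)·k.
So s / (n + δ) = (k*)^(1−α) = 53.45^0.52 = 7.9165.
Therefore s = 7.9165 × (n + δ) = 7.9165 × 0.048 = 0.3800.

s ≈ 0.380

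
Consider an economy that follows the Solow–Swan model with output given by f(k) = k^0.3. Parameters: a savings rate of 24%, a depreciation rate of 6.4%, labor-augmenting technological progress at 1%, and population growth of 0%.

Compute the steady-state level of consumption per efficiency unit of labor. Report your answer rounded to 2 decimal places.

In steady state, investment equals break-even investment: s·k^α = (n + g + δ)·k.
Rearranging, k^(1−α) = s / (n + g + δ).
k^0.7 = 0.24 / (0.000 + 0.010 + 0.064) = 0.24 / 0.074 = 3.2432
k* = 3.2432^(1/0.7) ≈ 5.3699
y* = (k*)^α = 5.3699^0.3 ≈ 1.6557
c* = (1 − s)·y* = (1 − 0.24) × 1.6557 ≈ 1.2583

c* ≈ 1.26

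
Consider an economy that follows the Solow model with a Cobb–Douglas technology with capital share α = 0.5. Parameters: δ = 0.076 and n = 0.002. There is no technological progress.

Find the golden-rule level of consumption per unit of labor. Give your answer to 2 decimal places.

At the golden rule, f'(k) = n + δ, so α·k^(α−1) = n + δ and k_gold = (α/(n + δ))^(1/(1−α)).
k_gold = (0.5/0.078)^(1/0.5) = 6.4103^2 ≈ 41.0919
c_gold = f(k_gold) − (n + δ)·k_gold = 6.4103 − 0.078×41.0919 ≈ 3.2051

c_gold ≈ 3.21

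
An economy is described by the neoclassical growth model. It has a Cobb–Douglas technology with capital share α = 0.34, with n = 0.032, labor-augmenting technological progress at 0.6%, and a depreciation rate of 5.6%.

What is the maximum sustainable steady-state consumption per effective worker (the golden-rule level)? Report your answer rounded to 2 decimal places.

At the golden rule, f'(k) = n + g + δ, so α·k^(α−1) = n + g + δ and k_gold = (α/(n + g + δ))^(1/(1−α)).
k_gold = (0.34/0.094)^(1/0.66) = 3.6170^1.5152 ≈ 7.0147
c_gold = f(k_gold) − (n + g + δ)·k_gold = 1.9393 − 0.094×7.0147 ≈ 1.2799

c_gold ≈ 1.28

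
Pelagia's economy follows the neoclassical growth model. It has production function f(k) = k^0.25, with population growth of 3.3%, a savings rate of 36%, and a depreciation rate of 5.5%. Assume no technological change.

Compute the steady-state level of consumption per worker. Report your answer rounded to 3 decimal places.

c* ≈ 1.024

At the steady state, Δk = 0, so s·k^α = (n + δ)·k.
Dividing both sides by k: k^(1−α) = s / (n + δ).
k^0.75 = 0.36 / (0.033 + 0.055) = 0.36 / 0.088 = 4.0909
k* = 4.0909^(1/0.75) ≈ 6.5427
y* = (k*)^α = 6.5427^0.25 ≈ 1.5993
c* = (1 − s)·y* = (1 − 0.36) × 1.5993 ≈ 1.0236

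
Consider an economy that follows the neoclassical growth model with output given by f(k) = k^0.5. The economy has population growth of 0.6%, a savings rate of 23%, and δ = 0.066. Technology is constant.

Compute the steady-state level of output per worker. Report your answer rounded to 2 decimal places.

In steady state, investment equals break-even investment: s·k^α = (n + δ)·k.
Rearranging, k^(1−α) = s / (n + δ).
k^0.5 = 0.23 / (0.006 + 0.066) = 0.23 / 0.072 = 3.1944
k* = 3.1944^(1/0.5) ≈ 10.2042
y* = (k*)^α = 10.2042^0.5 ≈ 3.1944

y* ≈ 3.19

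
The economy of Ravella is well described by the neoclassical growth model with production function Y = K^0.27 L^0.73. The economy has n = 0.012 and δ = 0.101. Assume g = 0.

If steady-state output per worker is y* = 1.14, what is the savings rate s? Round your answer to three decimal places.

Steady state requires s·f(k) = (n + δ)·k, i.e. s·k^α = (n + δ)·k.
Since y* = [s/(n + δ)]^(α/(1−α)), we have s/(n + δ) = (y*)^((1−α)/α) = 1.14^2.7037 = 1.4251.
Therefore s = 1.4251 × (n + δ) = 1.4251 × 0.113 = 0.1610.

s ≈ 0.161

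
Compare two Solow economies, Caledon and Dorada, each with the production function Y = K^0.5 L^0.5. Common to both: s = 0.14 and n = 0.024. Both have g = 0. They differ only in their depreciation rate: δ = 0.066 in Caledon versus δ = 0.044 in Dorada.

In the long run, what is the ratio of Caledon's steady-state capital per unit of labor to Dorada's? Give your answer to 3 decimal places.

Steady-state k* = [s/(n + δ)]^(1/(1−α)), so the ratio is [ (s_C/(n + δ)_C) / (s_D/(n + δ)_D) ]^2.
s_C/(n + δ)_C = 0.14/0.090 = 1.5556; s_D/(n + δ)_D = 0.14/0.068 = 2.0588.
Ratio = (1.5556/2.0588)^2 = 0.7556^2 ≈ 0.5709

k*_C / k*_D ≈ 0.571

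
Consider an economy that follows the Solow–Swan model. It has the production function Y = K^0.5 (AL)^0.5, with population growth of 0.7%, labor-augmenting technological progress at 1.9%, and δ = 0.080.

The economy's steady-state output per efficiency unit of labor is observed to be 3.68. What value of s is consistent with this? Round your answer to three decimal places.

s ≈ 0.390

In steady state, investment equals break-even investment: s·k^α = (n + g + δ)·k.
Since y* = [s/(n + g + δ)]^(α/(1−α)), we have s/(n + g + δ) = (y*)^((1−α)/α) = 3.68^1 = 3.6800.
Therefore s = 3.6800 × (n + g + δ) = 3.6800 × 0.106 = 0.3901.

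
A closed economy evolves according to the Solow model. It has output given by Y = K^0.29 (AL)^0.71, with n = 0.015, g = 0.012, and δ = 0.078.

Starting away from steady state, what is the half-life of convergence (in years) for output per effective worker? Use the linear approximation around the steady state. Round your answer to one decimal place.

Near the steady state the convergence rate is λ = (1 − α)(n + g + δ).
λ = (1 − 0.29) × 0.105 = 0.71 × 0.105 = 0.07455
Half-life = ln 2 / λ = 0.6931 / 0.07455 ≈ 9.30 years

half-life ≈ 9.3 years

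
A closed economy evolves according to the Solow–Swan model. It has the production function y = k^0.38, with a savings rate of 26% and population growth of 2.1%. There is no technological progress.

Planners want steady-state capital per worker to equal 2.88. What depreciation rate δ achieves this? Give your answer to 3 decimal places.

Steady state requires s·f(k) = (n + δ)·k, i.e. s·k^α = (n + δ)·k.
So s / (n + δ) = (k*)^(1−α) = 2.88^0.62 = 1.9267.
Therefore n + δ = s / 1.9267 = 0.26 / 1.9267 = 0.1349, so δ = 0.1349 − 0.021 = 0.1139.

δ ≈ 0.114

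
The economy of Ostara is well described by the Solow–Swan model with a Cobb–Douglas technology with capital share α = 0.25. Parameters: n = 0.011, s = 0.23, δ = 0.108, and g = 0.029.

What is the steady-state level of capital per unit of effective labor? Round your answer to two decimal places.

Steady state requires s·f(k) = (n + g + δ)·k, i.e. s·k^α = (n + g + δ)·k.
Dividing both sides by k: k^(1−α) = s / (n + g + δ).
k^0.75 = 0.23 / (0.011 + 0.029 + 0.108) = 0.23 / 0.148 = 1.5541
k* = 1.5541^(1/0.75) ≈ 1.8001

k* = 1.80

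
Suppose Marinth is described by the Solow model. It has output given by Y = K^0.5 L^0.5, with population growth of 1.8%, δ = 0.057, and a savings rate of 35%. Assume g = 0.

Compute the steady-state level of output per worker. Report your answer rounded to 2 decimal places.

In steady state, investment equals break-even investment: s·k^α = (n + δ)·k.
Rearranging, k^(1−α) = s / (n + δ).
k^0.5 = 0.35 / (0.018 + 0.057) = 0.35 / 0.075 = 4.6667
k* = 4.6667^(1/0.5) ≈ 21.7781
y* = (k*)^α = 21.7781^0.5 ≈ 4.6667

y* = 4.67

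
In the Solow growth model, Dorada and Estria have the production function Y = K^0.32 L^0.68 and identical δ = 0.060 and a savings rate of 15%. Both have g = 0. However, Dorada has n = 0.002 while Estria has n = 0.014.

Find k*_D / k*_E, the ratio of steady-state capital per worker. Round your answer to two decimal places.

Steady-state k* = [s/(n + δ)]^(1/(1−α)), so the ratio is [ (s_D/(n + δ)_D) / (s_E/(n + δ)_E) ]^1.4706.
s_D/(n + δ)_D = 0.15/0.062 = 2.4194; s_E/(n + δ)_E = 0.15/0.074 = 2.0270.
Ratio = (2.4194/2.0270)^1.4706 = 1.1936^1.4706 ≈ 1.2973

ratio ≈ 1.30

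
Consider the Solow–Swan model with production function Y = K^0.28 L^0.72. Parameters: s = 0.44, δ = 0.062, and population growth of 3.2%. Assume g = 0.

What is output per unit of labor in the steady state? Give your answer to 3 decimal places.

y* ≈ 1.823

In steady state, investment equals break-even investment: s·k^α = (n + δ)·k.
Dividing both sides by k: k^(1−α) = s / (n + δ).
k^0.72 = 0.44 / (0.032 + 0.062) = 0.44 / 0.094 = 4.6809
k* = 4.6809^(1/0.72) ≈ 8.5313
y* = (k*)^α = 8.5313^0.28 ≈ 1.8226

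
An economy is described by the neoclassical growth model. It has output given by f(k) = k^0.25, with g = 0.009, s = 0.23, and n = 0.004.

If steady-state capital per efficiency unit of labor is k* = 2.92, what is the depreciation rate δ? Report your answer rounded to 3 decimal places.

δ ≈ 0.090

Steady state requires s·f(k) = (n + g + δ)·k, i.e. s·k^α = (n + g + δ)·k.
So s / (n + g + δ) = (k*)^(1−α) = 2.92^0.75 = 2.2338.
Therefore n + g + δ = s / 2.2338 = 0.23 / 2.2338 = 0.1030, so δ = 0.1030 − 0.013 = 0.0900.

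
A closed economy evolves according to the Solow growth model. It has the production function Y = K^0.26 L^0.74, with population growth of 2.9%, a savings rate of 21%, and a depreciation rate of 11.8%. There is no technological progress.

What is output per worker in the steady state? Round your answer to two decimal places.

y* ≈ 1.13

At the steady state, Δk = 0, so s·k^α = (n + δ)·k.
Dividing both sides by k: k^(1−α) = s / (n + δ).
k^0.74 = 0.21 / (0.029 + 0.118) = 0.21 / 0.147 = 1.4286
k* = 1.4286^(1/0.74) ≈ 1.6193
y* = (k*)^α = 1.6193^0.26 ≈ 1.1335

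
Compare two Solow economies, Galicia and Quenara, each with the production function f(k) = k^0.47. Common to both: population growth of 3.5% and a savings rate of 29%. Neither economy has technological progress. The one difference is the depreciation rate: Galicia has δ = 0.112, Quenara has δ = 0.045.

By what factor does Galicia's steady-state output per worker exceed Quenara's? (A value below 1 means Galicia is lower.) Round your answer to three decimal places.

Steady-state y* = [s/(n + δ)]^(α/(1−α)), so the ratio is [ (s_G/(n + δ)_G) / (s_Q/(n + δ)_Q) ]^0.8868.
s_G/(n + δ)_G = 0.29/0.147 = 1.9728; s_Q/(n + δ)_Q = 0.29/0.080 = 3.6250.
Ratio = (1.9728/3.6250)^0.8868 = 0.5442^0.8868 ≈ 0.5830

y*_G / y*_Q ≈ 0.583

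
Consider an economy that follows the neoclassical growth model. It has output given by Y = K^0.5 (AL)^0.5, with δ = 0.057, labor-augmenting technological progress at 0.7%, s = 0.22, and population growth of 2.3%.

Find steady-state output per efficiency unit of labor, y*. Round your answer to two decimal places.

In steady state, investment equals break-even investment: s·k^α = (n + g + δ)·k.
Dividing both sides by k: k^(1−α) = s / (n + g + δ).
k^0.5 = 0.22 / (0.023 + 0.007 + 0.057) = 0.22 / 0.087 = 2.5287
k* = 2.5287^(1/0.5) ≈ 6.3943
y* = (k*)^α = 6.3943^0.5 ≈ 2.5287

y* = 2.53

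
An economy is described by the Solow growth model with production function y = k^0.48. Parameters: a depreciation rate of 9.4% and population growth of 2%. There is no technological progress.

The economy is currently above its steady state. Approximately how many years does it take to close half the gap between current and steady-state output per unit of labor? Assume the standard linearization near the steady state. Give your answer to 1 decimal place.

Near the steady state the convergence rate is λ = (1 − α)(n + δ).
λ = (1 − 0.48) × 0.114 = 0.52 × 0.114 = 0.05928
Half-life = ln 2 / λ = 0.6931 / 0.05928 ≈ 11.69 years

half-life ≈ 11.7 years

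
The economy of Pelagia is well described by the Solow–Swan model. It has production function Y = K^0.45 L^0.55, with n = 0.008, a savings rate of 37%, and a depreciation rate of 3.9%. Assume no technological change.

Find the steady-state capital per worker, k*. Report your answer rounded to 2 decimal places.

Steady state requires s·f(k) = (n + δ)·k, i.e. s·k^α = (n + δ)·k.
Dividing both sides by k: k^(1−α) = s / (n + δ).
k^0.55 = 0.37 / (0.008 + 0.039) = 0.37 / 0.047 = 7.8723
k* = 7.8723^(1/0.55) ≈ 42.5869

k* = 42.59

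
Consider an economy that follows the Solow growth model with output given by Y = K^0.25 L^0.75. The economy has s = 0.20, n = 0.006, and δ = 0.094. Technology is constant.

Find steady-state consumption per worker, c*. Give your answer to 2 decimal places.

Steady state requires s·f(k) = (n + δ)·k, i.e. s·k^α = (n + δ)·k.
Dividing both sides by k: k^(1−α) = s / (n + δ).
k^0.75 = 0.20 / (0.006 + 0.094) = 0.20 / 0.100 = 2.0000
k* = 2.0000^(1/0.75) ≈ 2.5198
y* = (k*)^α = 2.5198^0.25 ≈ 1.2599
c* = (1 − s)·y* = (1 − 0.20) × 1.2599 ≈ 1.0079

c* = 1.01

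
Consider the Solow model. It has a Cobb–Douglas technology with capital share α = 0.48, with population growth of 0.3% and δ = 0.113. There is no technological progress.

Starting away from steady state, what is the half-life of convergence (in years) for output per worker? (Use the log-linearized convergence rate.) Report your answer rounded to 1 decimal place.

about 11.5 years

Near the steady state the convergence rate is λ = (1 − α)(n + δ).
λ = (1 − 0.48) × 0.116 = 0.52 × 0.116 = 0.06032
Half-life = ln 2 / λ = 0.6931 / 0.06032 ≈ 11.49 years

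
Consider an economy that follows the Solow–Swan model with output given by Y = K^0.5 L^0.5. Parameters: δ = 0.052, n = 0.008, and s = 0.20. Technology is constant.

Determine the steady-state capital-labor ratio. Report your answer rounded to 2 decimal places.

k* = 11.11

Steady state requires s·f(k) = (n + δ)·k, i.e. s·k^α = (n + δ)·k.
Dividing both sides by k: k^(1−α) = s / (n + δ).
k^0.5 = 0.20 / (0.008 + 0.052) = 0.20 / 0.060 = 3.3333
k* = 3.3333^(1/0.5) ≈ 11.1109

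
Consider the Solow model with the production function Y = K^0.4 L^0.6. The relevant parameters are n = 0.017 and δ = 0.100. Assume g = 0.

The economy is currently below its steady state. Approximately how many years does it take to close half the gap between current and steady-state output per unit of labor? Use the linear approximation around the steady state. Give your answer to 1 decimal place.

Near the steady state the convergence rate is λ = (1 − α)(n + δ).
λ = (1 − 0.4) × 0.117 = 0.6 × 0.117 = 0.0702
Half-life = ln 2 / λ = 0.6931 / 0.0702 ≈ 9.87 years

half-life ≈ 9.9 years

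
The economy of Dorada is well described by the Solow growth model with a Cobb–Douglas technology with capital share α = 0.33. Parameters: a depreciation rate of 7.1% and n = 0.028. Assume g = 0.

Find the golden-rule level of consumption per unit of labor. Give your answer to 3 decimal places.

c_gold ≈ 1.212

At the golden rule, f'(k) = n + δ, so α·k^(α−1) = n + δ and k_gold = (α/(n + δ))^(1/(1−α)).
k_gold = (0.33/0.099)^(1/0.67) = 3.3333^1.4925 ≈ 6.0310
c_gold = f(k_gold) − (n + δ)·k_gold = 1.8094 − 0.099×6.0310 ≈ 1.2123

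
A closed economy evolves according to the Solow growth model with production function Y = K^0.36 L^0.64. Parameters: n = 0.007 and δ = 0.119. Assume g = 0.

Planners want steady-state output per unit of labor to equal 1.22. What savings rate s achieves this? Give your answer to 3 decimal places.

In steady state, investment equals break-even investment: s·k^α = (n + δ)·k.
Since y* = [s/(n + δ)]^(α/(1−α)), we have s/(n + δ) = (y*)^((1−α)/α) = 1.22^1.7778 = 1.4241.
Therefore s = 1.4241 × (n + δ) = 1.4241 × 0.126 = 0.1794.

s ≈ 0.179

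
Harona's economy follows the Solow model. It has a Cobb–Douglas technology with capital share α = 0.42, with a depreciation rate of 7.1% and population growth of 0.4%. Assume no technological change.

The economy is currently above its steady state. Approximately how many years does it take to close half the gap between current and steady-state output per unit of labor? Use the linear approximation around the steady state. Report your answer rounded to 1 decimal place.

half-life ≈ 15.9 years

Near the steady state the convergence rate is λ = (1 − α)(n + δ).
λ = (1 − 0.42) × 0.075 = 0.58 × 0.075 = 0.0435
Half-life = ln 2 / λ = 0.6931 / 0.0435 ≈ 15.93 years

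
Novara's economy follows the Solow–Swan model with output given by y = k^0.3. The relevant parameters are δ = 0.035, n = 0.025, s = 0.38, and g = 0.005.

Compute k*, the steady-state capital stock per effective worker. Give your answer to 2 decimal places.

k* = 12.46

At the steady state, Δk = 0, so s·k^α = (n + g + δ)·k.
Dividing both sides by k: k^(1−α) = s / (n + g + δ).
k^0.7 = 0.38 / (0.025 + 0.005 + 0.035) = 0.38 / 0.065 = 5.8462
k* = 5.8462^(1/0.7) ≈ 12.4605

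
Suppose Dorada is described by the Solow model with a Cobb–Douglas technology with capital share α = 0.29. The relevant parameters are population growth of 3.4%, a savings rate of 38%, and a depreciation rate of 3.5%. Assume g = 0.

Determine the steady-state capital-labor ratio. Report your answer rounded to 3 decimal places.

k* = 11.055

Steady state requires s·f(k) = (n + δ)·k, i.e. s·k^α = (n + δ)·k.
Rearranging, k^(1−α) = s / (n + δ).
k^0.71 = 0.38 / (0.034 + 0.035) = 0.38 / 0.069 = 5.5072
k* = 5.5072^(1/0.71) ≈ 11.0551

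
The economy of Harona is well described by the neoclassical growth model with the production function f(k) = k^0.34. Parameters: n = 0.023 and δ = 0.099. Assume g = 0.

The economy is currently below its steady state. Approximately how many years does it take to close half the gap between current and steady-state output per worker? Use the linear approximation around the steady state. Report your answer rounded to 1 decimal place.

about 8.6 years

Near the steady state the convergence rate is λ = (1 − α)(n + δ).
λ = (1 − 0.34) × 0.122 = 0.66 × 0.122 = 0.08052
Half-life = ln 2 / λ = 0.6931 / 0.08052 ≈ 8.61 years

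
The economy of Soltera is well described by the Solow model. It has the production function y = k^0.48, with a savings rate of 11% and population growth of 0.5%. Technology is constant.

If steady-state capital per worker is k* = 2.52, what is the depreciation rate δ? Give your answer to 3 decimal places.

δ ≈ 0.063

Steady state requires s·f(k) = (n + δ)·k, i.e. s·k^α = (n + δ)·k.
So s / (n + δ) = (k*)^(1−α) = 2.52^0.52 = 1.6171.
Therefore n + δ = s / 1.6171 = 0.11 / 1.6171 = 0.0680, so δ = 0.0680 − 0.005 = 0.0630.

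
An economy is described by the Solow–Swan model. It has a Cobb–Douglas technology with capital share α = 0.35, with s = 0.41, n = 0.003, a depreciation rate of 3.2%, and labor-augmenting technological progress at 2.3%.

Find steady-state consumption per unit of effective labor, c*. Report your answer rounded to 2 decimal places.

c* = 1.69

Steady state requires s·f(k) = (n + g + δ)·k, i.e. s·k^α = (n + g + δ)·k.
Rearranging, k^(1−α) = s / (n + g + δ).
k^0.65 = 0.41 / (0.003 + 0.023 + 0.032) = 0.41 / 0.058 = 7.0690
k* = 7.0690^(1/0.65) ≈ 20.2630
y* = (k*)^α = 20.2630^0.35 ≈ 2.8665
c* = (1 − s)·y* = (1 − 0.41) × 2.8665 ≈ 1.6912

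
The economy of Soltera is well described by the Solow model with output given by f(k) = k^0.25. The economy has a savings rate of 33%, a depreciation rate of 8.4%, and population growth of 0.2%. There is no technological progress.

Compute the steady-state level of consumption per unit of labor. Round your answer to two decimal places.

c* ≈ 1.05

Steady state requires s·f(k) = (n + δ)·k, i.e. s·k^α = (n + δ)·k.
Rearranging, k^(1−α) = s / (n + δ).
k^0.75 = 0.33 / (0.002 + 0.084) = 0.33 / 0.086 = 3.8372
k* = 3.8372^(1/0.75) ≈ 6.0074
y* = (k*)^α = 6.0074^0.25 ≈ 1.5656
c* = (1 − s)·y* = (1 − 0.33) × 1.5656 ≈ 1.0490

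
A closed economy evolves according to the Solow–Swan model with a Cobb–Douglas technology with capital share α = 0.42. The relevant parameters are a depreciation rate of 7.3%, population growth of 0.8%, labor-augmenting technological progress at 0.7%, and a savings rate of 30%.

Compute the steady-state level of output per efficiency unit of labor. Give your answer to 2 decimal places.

y* = 2.43

In steady state, investment equals break-even investment: s·k^α = (n + g + δ)·k.
Dividing both sides by k: k^(1−α) = s / (n + g + δ).
k^0.58 = 0.30 / (0.008 + 0.007 + 0.073) = 0.30 / 0.088 = 3.4091
k* = 3.4091^(1/0.58) ≈ 8.2860
y* = (k*)^α = 8.2860^0.42 ≈ 2.4306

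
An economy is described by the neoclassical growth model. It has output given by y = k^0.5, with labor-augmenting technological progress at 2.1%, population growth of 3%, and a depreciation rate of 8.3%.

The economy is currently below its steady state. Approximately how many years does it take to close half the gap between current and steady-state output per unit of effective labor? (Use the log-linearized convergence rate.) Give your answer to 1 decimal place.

half-life ≈ 10.3 years

Near the steady state the convergence rate is λ = (1 − α)(n + g + δ).
λ = (1 − 0.5) × 0.134 = 0.5 × 0.134 = 0.0670
Half-life = ln 2 / λ = 0.6931 / 0.0670 ≈ 10.34 years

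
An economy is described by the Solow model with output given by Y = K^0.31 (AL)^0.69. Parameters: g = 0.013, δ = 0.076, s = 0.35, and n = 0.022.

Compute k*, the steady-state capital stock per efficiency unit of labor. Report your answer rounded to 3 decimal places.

k* = 5.282

At the steady state, Δk = 0, so s·k^α = (n + g + δ)·k.
Rearranging, k^(1−α) = s / (n + g + δ).
k^0.69 = 0.35 / (0.022 + 0.013 + 0.076) = 0.35 / 0.111 = 3.1532
k* = 3.1532^(1/0.69) ≈ 5.2824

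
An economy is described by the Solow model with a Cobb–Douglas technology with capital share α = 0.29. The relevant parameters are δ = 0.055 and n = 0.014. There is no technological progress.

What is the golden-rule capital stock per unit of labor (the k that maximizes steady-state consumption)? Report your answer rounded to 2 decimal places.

k_gold ≈ 7.56

The golden rule sets f'(k) = n + δ, i.e. α·k^(α−1) = n + δ.
So k^(1−α) = α / (n + δ) = 0.29 / 0.069 = 4.2029.
k_gold = 4.2029^(1/0.71) ≈ 7.5551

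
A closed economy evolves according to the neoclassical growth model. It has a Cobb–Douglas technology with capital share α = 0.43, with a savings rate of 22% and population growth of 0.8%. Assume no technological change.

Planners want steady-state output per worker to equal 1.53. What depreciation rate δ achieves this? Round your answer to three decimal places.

δ ≈ 0.117

At the steady state, Δk = 0, so s·k^α = (n + δ)·k.
Since y* = [s/(n + δ)]^(α/(1−α)), we have s/(n + δ) = (y*)^((1−α)/α) = 1.53^1.3256 = 1.7572.
Therefore n + δ = s / 1.7572 = 0.22 / 1.7572 = 0.1252, so δ = 0.1252 − 0.008 = 0.1172.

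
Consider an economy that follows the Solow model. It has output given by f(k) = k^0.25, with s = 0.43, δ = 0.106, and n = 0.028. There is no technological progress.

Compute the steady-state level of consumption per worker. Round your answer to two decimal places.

c* ≈ 0.84

At the steady state, Δk = 0, so s·k^α = (n + δ)·k.
Dividing both sides by k: k^(1−α) = s / (n + δ).
k^0.75 = 0.43 / (0.028 + 0.106) = 0.43 / 0.134 = 3.2090
k* = 3.2090^(1/0.75) ≈ 4.7333
y* = (k*)^α = 4.7333^0.25 ≈ 1.4750
c* = (1 − s)·y* = (1 − 0.43) × 1.4750 ≈ 0.8408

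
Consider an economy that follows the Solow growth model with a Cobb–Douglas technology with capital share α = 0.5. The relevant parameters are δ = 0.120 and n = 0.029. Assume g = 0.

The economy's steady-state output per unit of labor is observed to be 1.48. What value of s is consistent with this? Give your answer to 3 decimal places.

Steady state requires s·f(k) = (n + δ)·k, i.e. s·k^α = (n + δ)·k.
Since y* = [s/(n + δ)]^(α/(1−α)), we have s/(n + δ) = (y*)^((1−α)/α) = 1.48^1 = 1.4800.
Therefore s = 1.4800 × (n + δ) = 1.4800 × 0.149 = 0.2205.

s ≈ 0.221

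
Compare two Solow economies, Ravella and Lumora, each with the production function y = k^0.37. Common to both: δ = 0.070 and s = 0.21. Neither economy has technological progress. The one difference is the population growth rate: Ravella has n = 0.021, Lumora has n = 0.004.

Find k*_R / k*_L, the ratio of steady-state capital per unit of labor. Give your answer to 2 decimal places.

ratio ≈ 0.72

Steady-state k* = [s/(n + δ)]^(1/(1−α)), so the ratio is [ (s_R/(n + δ)_R) / (s_L/(n + δ)_L) ]^1.5873.
s_R/(n + δ)_R = 0.21/0.091 = 2.3077; s_L/(n + δ)_L = 0.21/0.074 = 2.8378.
Ratio = (2.3077/2.8378)^1.5873 = 0.8132^1.5873 ≈ 0.7202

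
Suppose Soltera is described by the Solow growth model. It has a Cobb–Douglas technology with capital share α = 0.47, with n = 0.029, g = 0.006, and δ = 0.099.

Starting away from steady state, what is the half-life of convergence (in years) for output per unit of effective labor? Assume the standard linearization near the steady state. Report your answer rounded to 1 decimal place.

Near the steady state the convergence rate is λ = (1 − α)(n + g + δ).
λ = (1 − 0.47) × 0.134 = 0.53 × 0.134 = 0.07102
Half-life = ln 2 / λ = 0.6931 / 0.07102 ≈ 9.76 years

half-life ≈ 9.8 years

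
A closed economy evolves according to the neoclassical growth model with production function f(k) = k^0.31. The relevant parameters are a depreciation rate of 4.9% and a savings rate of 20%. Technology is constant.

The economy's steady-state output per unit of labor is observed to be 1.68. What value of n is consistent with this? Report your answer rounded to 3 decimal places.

n ≈ 0.014

Steady state requires s·f(k) = (n + δ)·k, i.e. s·k^α = (n + δ)·k.
Since y* = [s/(n + δ)]^(α/(1−α)), we have s/(n + δ) = (y*)^((1−α)/α) = 1.68^2.2258 = 3.1732.
Therefore n + δ = s / 3.1732 = 0.20 / 3.1732 = 0.0630, so n = 0.0630 − 0.049 = 0.0140.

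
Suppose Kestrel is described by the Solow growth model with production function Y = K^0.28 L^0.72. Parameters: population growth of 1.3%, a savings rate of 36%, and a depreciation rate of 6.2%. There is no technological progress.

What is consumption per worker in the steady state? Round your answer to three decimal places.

c* = 1.178

In steady state, investment equals break-even investment: s·k^α = (n + δ)·k.
Rearranging, k^(1−α) = s / (n + δ).
k^0.72 = 0.36 / (0.013 + 0.062) = 0.36 / 0.075 = 4.8000
k* = 4.8000^(1/0.72) ≈ 8.8342
y* = (k*)^α = 8.8342^0.28 ≈ 1.8405
c* = (1 − s)·y* = (1 − 0.36) × 1.8405 ≈ 1.1779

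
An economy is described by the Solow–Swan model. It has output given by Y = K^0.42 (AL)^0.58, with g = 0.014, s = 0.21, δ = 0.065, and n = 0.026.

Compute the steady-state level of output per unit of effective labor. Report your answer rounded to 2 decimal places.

At the steady state, Δk = 0, so s·k^α = (n + g + δ)·k.
Rearranging, k^(1−α) = s / (n + g + δ).
k^0.58 = 0.21 / (0.026 + 0.014 + 0.065) = 0.21 / 0.105 = 2.0000
k* = 2.0000^(1/0.58) ≈ 3.3038
y* = (k*)^α = 3.3038^0.42 ≈ 1.6519

y* ≈ 1.65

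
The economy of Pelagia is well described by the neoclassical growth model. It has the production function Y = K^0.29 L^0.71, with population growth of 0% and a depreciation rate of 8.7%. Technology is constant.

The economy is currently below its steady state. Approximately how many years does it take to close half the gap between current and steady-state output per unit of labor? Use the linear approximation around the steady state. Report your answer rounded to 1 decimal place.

Near the steady state the convergence rate is λ = (1 − α)(n + δ).
λ = (1 − 0.29) × 0.087 = 0.71 × 0.087 = 0.06177
Half-life = ln 2 / λ = 0.6931 / 0.06177 ≈ 11.22 years

about 11.2 years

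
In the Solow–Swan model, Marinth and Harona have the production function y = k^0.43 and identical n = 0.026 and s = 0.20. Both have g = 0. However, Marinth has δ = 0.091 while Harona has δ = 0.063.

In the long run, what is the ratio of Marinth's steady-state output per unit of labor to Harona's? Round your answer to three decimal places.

y*_M / y*_H ≈ 0.814

Steady-state y* = [s/(n + δ)]^(α/(1−α)), so the ratio is [ (s_M/(n + δ)_M) / (s_H/(n + δ)_H) ]^0.7544.
s_M/(n + δ)_M = 0.20/0.117 = 1.7094; s_H/(n + δ)_H = 0.20/0.089 = 2.2472.
Ratio = (1.7094/2.2472)^0.7544 = 0.7607^0.7544 ≈ 0.8136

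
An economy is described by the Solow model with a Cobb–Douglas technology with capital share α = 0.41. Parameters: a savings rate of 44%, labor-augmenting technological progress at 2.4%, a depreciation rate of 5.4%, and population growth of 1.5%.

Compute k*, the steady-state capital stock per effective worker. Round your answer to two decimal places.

At the steady state, Δk = 0, so s·k^α = (n + g + δ)·k.
Dividing both sides by k: k^(1−α) = s / (n + g + δ).
k^0.59 = 0.44 / (0.015 + 0.024 + 0.054) = 0.44 / 0.093 = 4.7312
k* = 4.7312^(1/0.59) ≈ 13.9322

k* ≈ 13.93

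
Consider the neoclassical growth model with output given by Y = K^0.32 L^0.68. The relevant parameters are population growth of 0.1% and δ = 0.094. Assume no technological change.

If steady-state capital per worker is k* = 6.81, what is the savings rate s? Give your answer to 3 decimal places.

s ≈ 0.350

Steady state requires s·f(k) = (n + δ)·k, i.e. s·k^α = (n + δ)·k.
So s / (n + δ) = (k*)^(1−α) = 6.81^0.68 = 3.6859.
Therefore s = 3.6859 × (n + δ) = 3.6859 × 0.095 = 0.3502.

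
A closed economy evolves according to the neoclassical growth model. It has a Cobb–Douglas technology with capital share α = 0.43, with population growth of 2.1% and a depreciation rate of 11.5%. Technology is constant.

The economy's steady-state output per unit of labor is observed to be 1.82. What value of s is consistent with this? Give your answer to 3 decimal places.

s ≈ 0.301

At the steady state, Δk = 0, so s·k^α = (n + δ)·k.
Since y* = [s/(n + δ)]^(α/(1−α)), we have s/(n + δ) = (y*)^((1−α)/α) = 1.82^1.3256 = 2.2118.
Therefore s = 2.2118 × (n + δ) = 2.2118 × 0.136 = 0.3008.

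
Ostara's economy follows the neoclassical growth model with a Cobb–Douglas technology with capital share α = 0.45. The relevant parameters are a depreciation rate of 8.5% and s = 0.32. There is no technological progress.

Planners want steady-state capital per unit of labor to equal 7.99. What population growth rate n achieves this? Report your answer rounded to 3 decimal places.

n ≈ 0.017

In steady state, investment equals break-even investment: s·k^α = (n + δ)·k.
So s / (n + δ) = (k*)^(1−α) = 7.99^0.55 = 3.1362.
Therefore n + δ = s / 3.1362 = 0.32 / 3.1362 = 0.1020, so n = 0.1020 − 0.085 = 0.0170.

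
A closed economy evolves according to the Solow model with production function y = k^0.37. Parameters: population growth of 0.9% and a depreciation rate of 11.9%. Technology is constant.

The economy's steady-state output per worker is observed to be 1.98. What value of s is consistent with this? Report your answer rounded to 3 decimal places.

Steady state requires s·f(k) = (n + δ)·k, i.e. s·k^α = (n + δ)·k.
Since y* = [s/(n + δ)]^(α/(1−α)), we have s/(n + δ) = (y*)^((1−α)/α) = 1.98^1.7027 = 3.1999.
Therefore s = 3.1999 × (n + δ) = 3.1999 × 0.128 = 0.4096.

s ≈ 0.410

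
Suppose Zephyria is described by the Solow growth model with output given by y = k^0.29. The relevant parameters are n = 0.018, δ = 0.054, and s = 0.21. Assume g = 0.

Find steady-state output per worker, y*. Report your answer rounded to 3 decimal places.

Steady state requires s·f(k) = (n + δ)·k, i.e. s·k^α = (n + δ)·k.
Rearranging, k^(1−α) = s / (n + δ).
k^0.71 = 0.21 / (0.018 + 0.054) = 0.21 / 0.072 = 2.9167
k* = 2.9167^(1/0.71) ≈ 4.5162
y* = (k*)^α = 4.5162^0.29 ≈ 1.5484

y* ≈ 1.548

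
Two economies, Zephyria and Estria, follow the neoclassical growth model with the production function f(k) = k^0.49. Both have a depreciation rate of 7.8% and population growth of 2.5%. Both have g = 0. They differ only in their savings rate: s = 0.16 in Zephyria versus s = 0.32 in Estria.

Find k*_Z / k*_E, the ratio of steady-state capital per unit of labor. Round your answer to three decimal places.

Steady-state k* = [s/(n + δ)]^(1/(1−α)), so the ratio is [ (s_Z/(n + δ)_Z) / (s_E/(n + δ)_E) ]^1.9608.
s_Z/(n + δ)_Z = 0.16/0.103 = 1.5534; s_E/(n + δ)_E = 0.32/0.103 = 3.1068.
Ratio = (1.5534/3.1068)^1.9608 = 0.5000^1.9608 ≈ 0.2569

k*_Z / k*_E ≈ 0.257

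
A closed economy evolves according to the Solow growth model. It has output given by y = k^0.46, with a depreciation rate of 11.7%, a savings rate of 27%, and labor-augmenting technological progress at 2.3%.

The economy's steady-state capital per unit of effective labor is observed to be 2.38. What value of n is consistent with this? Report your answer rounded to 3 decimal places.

In steady state, investment equals break-even investment: s·k^α = (n + g + δ)·k.
So s / (n + g + δ) = (k*)^(1−α) = 2.38^0.54 = 1.5972.
Therefore n + g + δ = s / 1.5972 = 0.27 / 1.5972 = 0.1690, so n = 0.1690 − 0.140 = 0.0290.

n ≈ 0.029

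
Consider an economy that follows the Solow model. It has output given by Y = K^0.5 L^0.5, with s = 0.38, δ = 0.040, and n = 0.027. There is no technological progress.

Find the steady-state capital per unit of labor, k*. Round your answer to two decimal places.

At the steady state, Δk = 0, so s·k^α = (n + δ)·k.
Rearranging, k^(1−α) = s / (n + δ).
k^0.5 = 0.38 / (0.027 + 0.040) = 0.38 / 0.067 = 5.6716
k* = 5.6716^(1/0.5) ≈ 32.1670

k* ≈ 32.17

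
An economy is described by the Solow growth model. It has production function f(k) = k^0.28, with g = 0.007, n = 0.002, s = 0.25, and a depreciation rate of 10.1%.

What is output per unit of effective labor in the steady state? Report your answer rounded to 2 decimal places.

y* = 1.38

Steady state requires s·f(k) = (n + g + δ)·k, i.e. s·k^α = (n + g + δ)·k.
Rearranging, k^(1−α) = s / (n + g + δ).
k^0.72 = 0.25 / (0.002 + 0.007 + 0.101) = 0.25 / 0.110 = 2.2727
k* = 2.2727^(1/0.72) ≈ 3.1275
y* = (k*)^α = 3.1275^0.28 ≈ 1.3761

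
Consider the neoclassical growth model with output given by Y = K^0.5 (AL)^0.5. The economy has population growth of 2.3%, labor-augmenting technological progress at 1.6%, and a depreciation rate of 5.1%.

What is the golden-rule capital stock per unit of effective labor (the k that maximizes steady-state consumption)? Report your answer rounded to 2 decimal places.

The golden rule sets f'(k) = n + g + δ, i.e. α·k^(α−1) = n + g + δ.
So k^(1−α) = α / (n + g + δ) = 0.5 / 0.090 = 5.5556.
k_gold = 5.5556^(1/0.5) ≈ 30.8647

k_gold ≈ 30.86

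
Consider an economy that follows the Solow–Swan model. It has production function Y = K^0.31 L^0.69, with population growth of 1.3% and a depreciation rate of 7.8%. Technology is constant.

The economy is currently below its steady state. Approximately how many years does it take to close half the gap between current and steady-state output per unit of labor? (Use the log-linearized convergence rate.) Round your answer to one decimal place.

half-life ≈ 11.0 years

Near the steady state the convergence rate is λ = (1 − α)(n + δ).
λ = (1 − 0.31) × 0.091 = 0.69 × 0.091 = 0.06279
Half-life = ln 2 / λ = 0.6931 / 0.06279 ≈ 11.04 years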